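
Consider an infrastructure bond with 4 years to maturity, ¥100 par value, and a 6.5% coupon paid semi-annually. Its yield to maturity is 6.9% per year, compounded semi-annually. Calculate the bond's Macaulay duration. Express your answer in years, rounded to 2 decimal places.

Periodic yield y = 0.0345. Discount each cash flow and weight by its period:
  t   CF        PV=CF/(1+0.0345)^t    t·PV
  1         3.25         3.1416         3.1416
  2         3.25         3.0368         6.0737
  3         3.25         2.9356         8.8067
  4         3.25         2.8377        11.3507
  5         3.25         2.7430        13.7152
  6         3.25         2.6516        15.9093
  7         3.25         2.5631        17.9419
  8       103.25        78.7129       629.7035
  Σ                     98.6223       706.6425
Price P = Σ PV = 98.6223.
Macaulay duration = Σ(t·PV) / P = 706.6425 / 98.6223 = 7.16514 half-year periods.
In years: 7.16514 / 2 = 3.58257 years.

3.58 years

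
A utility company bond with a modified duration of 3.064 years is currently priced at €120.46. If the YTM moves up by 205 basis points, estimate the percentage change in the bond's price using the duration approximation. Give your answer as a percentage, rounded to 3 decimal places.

Duration approximation: ΔP/P ≈ -D_mod · Δy = -3.064 × (+0.0205) = -0.062812.
As a percentage: -6.2812%.

-6.281%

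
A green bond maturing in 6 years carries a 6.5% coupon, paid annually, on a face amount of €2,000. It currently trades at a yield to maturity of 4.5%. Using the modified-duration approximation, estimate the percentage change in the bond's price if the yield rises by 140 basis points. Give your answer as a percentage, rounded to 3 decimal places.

-6.968%

Periodic yield y = 0.045. Modified duration first:
  t   CF        PV=CF/(1+0.045)^t    t·PV
  1       130.00       124.4019       124.4019
  2       130.00       119.0449       238.0898
  3       130.00       113.9186       341.7557
  4       130.00       109.0130       436.0519
  5       130.00       104.3186       521.5932
  6     2,130.00     1,635.6179     9,813.7075
  Σ                  2,206.3149    11,475.6000
P = 2,206.3149; D_Mac = 5.20125 yrs; D_mod = 5.20125/(1+0.045) = 4.97727 yrs.
ΔP/P ≈ -D_mod · Δy = -4.97727 × (+0.014) = -0.069682 = -6.9682%.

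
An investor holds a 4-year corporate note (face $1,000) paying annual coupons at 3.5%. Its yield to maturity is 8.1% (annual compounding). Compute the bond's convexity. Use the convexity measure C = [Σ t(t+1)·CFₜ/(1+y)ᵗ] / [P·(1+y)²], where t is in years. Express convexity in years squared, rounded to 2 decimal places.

With y = 0.081:
  t   CF        PV=CF/(1+0.081)^t    t·PV        t(t+1)·PV
  1        35.00        32.3774        32.3774          64.7549
  2        35.00        29.9514        59.9027         179.7082
  3        35.00        27.7071        83.1213         332.4851
  4     1,035.00       757.9448     3,031.7792      15,158.8959
  Σ                    847.9807     3,207.1806      15,735.8440
P = 847.9807.
Convexity = Σ t(t+1)·PV / [P·(1+y)²] = 15,735.8440 / (847.9807 × 1.168561) = 15.88008.

15.88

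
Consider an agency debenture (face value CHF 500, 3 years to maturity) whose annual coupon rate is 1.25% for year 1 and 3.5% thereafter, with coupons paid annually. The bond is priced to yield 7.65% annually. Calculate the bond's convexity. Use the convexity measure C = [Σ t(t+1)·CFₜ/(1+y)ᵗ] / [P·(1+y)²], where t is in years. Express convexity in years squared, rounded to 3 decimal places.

With y = 0.0765:
  t   CF        PV=CF/(1+0.0765)^t    t·PV        t(t+1)·PV
  1         6.25         5.8059         5.8059          11.6117
  2        17.50        15.1011        30.2023          90.6069
  3       517.50       414.8282     1,244.4845       4,977.9382
  Σ                    435.7352     1,280.4927       5,080.1568
P = 435.7352.
Convexity = Σ t(t+1)·PV / [P·(1+y)²] = 5,080.1568 / (435.7352 × 1.158852) = 10.06066.

10.061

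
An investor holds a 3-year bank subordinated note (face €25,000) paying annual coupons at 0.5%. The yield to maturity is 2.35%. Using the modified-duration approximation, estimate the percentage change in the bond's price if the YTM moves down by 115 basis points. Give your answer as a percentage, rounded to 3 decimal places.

+3.354%

Periodic yield y = 0.0235. Modified duration first:
  t   CF        PV=CF/(1+0.0235)^t    t·PV
  1       125.00       122.1299       122.1299
  2       125.00       119.3258       238.6516
  3    25,125.00    23,433.7898    70,301.3693
  Σ                 23,675.2455    70,662.1508
P = 23,675.2455; D_Mac = 2.98464 yrs; D_mod = 2.98464/(1+0.0235) = 2.91611 yrs.
ΔP/P ≈ -D_mod · Δy = -2.91611 × (-0.0115) = +0.033535 = +3.3535%.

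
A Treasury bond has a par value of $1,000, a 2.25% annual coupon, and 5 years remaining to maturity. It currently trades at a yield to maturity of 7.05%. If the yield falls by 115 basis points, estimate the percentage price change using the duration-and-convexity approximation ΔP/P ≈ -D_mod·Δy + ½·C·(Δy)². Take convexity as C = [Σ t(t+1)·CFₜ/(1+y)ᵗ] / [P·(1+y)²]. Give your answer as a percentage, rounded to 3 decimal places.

+5.270%

With y = 0.0705:
  t   CF        PV=CF/(1+0.0705)^t    t·PV        t(t+1)·PV
  1        22.50        21.0182        21.0182          42.0364
  2        22.50        19.6340        39.2680         117.8041
  3        22.50        18.3410        55.0229         220.0917
  4        22.50        17.1331        68.5324         342.6619
  5     1,022.50       727.3274     3,636.6371      21,819.8225
  Σ                    803.4537     3,820.4787      22,542.4167
P = 803.4537; D_Mac = 4.75507 yrs; D_mod = 4.44191 yrs; C = 24.48309.
Duration effect: -4.44191 × (-0.0115) = +0.051082
Convexity effect: 0.5 × 24.48309 × (-0.0115)² = +0.0016189
ΔP/P ≈ +0.051082 + 0.0016189 = +0.052701 = +5.2701%.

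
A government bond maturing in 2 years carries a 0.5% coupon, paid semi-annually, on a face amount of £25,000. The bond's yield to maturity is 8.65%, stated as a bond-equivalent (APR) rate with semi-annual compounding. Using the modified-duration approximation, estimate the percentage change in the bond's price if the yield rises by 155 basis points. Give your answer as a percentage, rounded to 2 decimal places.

Periodic yield y = 0.04325. Modified duration first:
  t   CF        PV=CF/(1+0.04325)^t    t·PV
  1        62.50        59.9089        59.9089
  2        62.50        57.4253       114.8506
  3        62.50        55.0446       165.1338
  4    25,062.50    21,157.8150    84,631.2602
  Σ                 21,330.1939    84,971.1536
P = 21,330.1939; D_Mac = 3.98361 half-year periods = 1.99180 yrs; D_mod = 1.99180/(1+0.04325) = 1.90923 yrs.
ΔP/P ≈ -D_mod · Δy = -1.90923 × (+0.0155) = -0.029593 = -2.9593%.

-2.96%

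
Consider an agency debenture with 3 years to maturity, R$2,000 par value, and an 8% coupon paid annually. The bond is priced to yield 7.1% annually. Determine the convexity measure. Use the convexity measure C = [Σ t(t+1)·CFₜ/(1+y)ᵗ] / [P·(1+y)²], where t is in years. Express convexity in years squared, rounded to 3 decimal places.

With y = 0.071:
  t   CF        PV=CF/(1+0.071)^t    t·PV        t(t+1)·PV
  1       160.00       149.3931       149.3931         298.7862
  2       160.00       139.4893       278.9787         836.9361
  3     2,160.00     1,758.2691     5,274.8072      21,099.2289
  Σ                  2,047.1515     5,703.1790      22,234.9512
P = 2,047.1515.
Convexity = Σ t(t+1)·PV / [P·(1+y)²] = 22,234.9512 / (2,047.1515 × 1.147041) = 9.46907.

9.469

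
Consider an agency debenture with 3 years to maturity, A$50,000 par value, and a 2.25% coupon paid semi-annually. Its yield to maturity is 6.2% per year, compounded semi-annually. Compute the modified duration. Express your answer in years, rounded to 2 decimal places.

Periodic yield y = 0.031. First find Macaulay duration:
  t   CF        PV=CF/(1+0.031)^t    t·PV
  1       562.50       545.5868       545.5868
  2       562.50       529.1822     1,058.3643
  3       562.50       513.2708     1,539.8123
  4       562.50       497.8378     1,991.3512
  5       562.50       482.8689     2,414.3443
  6    50,562.50    42,099.4621   252,596.7728
  Σ                 44,668.2085   260,146.2317
P = 44,668.2085; Macaulay duration = 260,146.2317 / 44,668.2085 = 5.82397 half-year periods = 2.91198 years.
Modified duration = D_Mac / (1 + y) = 2.91198 / 1.031 = 2.82443 years.

2.82 years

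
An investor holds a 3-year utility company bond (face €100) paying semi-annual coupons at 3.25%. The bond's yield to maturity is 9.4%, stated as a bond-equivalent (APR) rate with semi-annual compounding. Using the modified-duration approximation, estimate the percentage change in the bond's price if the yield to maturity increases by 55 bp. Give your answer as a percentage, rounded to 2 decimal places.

Periodic yield y = 0.047. Modified duration first:
  t   CF        PV=CF/(1+0.047)^t    t·PV
  1        1.625         1.5521         1.5521
  2        1.625         1.4824         2.9648
  3        1.625         1.4158         4.2475
  4        1.625         1.3523         5.4091
  5        1.625         1.2916         6.4579
  6      101.625        77.1473       462.8835
  Σ                     84.2414       483.5148
P = 84.2414; D_Mac = 5.73964 half-year periods = 2.86982 yrs; D_mod = 2.86982/(1+0.047) = 2.74099 yrs.
ΔP/P ≈ -D_mod · Δy = -2.74099 × (+0.0055) = -0.015075 = -1.5075%.

-1.51%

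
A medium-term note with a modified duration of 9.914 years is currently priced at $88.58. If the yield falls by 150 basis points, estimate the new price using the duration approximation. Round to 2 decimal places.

Duration approximation: ΔP/P ≈ -D_mod · Δy = -9.914 × (-0.015) = +0.148710.
New price ≈ 88.58 × (1 + 0.148710) = 101.7527318.

$101.75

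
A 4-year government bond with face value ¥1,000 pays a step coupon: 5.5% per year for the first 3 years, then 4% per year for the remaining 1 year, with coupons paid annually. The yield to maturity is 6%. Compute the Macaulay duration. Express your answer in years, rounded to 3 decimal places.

3.691 years

Periodic yield y = 0.06. Discount each cash flow and weight by its year:
  t   CF        PV=CF/(1+0.06)^t    t·PV
  1        55.00        51.8868        51.8868
  2        55.00        48.9498        97.8996
  3        55.00        46.1791       138.5372
  4     1,040.00       823.7774     3,295.1096
  Σ                    970.7931     3,583.4332
Price P = Σ PV = 970.7931.
Macaulay duration = Σ(t·PV) / P = 3,583.4332 / 970.7931 = 3.69124 years.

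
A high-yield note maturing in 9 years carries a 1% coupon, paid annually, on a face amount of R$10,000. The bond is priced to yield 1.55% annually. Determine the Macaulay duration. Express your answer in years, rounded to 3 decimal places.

8.641 years

Periodic yield y = 0.0155. Discount each cash flow and weight by its year:
  t   CF        PV=CF/(1+0.0155)^t    t·PV
  1       100.00        98.4737        98.4737
  2       100.00        96.9706       193.9412
  3       100.00        95.4905       286.4715
  4       100.00        94.0330       376.1320
  5       100.00        92.5977       462.9887
  6       100.00        91.1844       547.1063
  7       100.00        89.7926       628.5481
  8       100.00        88.4220       707.3764
  9    10,100.00     8,794.3151    79,148.8362
  Σ                  9,541.2797    82,449.8741
Price P = Σ PV = 9,541.2797.
Macaulay duration = Σ(t·PV) / P = 82,449.8741 / 9,541.2797 = 8.64139 years.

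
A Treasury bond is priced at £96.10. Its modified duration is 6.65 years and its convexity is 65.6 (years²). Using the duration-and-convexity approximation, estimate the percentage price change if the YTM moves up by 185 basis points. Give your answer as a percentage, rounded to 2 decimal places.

Duration effect: -D_mod·Δy = -6.65 × (+0.0185) = -0.123025
Convexity effect: ½·C·(Δy)² = 0.5 × 65.6 × (0.0185)² = +0.0112258
ΔP/P ≈ -0.123025 + 0.0112258 = -0.1117992
= -11.17992%.

-11.18%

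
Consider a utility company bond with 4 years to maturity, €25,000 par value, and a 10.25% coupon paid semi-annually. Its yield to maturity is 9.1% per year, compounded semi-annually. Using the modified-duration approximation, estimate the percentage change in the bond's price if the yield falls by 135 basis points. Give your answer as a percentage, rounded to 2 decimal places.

Periodic yield y = 0.0455. Modified duration first:
  t   CF        PV=CF/(1+0.0455)^t    t·PV
  1     1,281.25     1,225.4902     1,225.4902
  2     1,281.25     1,172.1571     2,344.3141
  3     1,281.25     1,121.1450     3,363.4349
  4     1,281.25     1,072.3529     4,289.4116
  5     1,281.25     1,025.6843     5,128.4213
  6     1,281.25       981.0466     5,886.2799
  7     1,281.25       938.3516     6,568.4615
  8    26,281.25    18,409.9971   147,279.9769
  Σ                 25,946.2248   176,085.7903
P = 25,946.2248; D_Mac = 6.78657 half-year periods = 3.39328 yrs; D_mod = 3.39328/(1+0.0455) = 3.24561 yrs.
ΔP/P ≈ -D_mod · Δy = -3.24561 × (-0.0135) = +0.043816 = +4.3816%.

+4.38%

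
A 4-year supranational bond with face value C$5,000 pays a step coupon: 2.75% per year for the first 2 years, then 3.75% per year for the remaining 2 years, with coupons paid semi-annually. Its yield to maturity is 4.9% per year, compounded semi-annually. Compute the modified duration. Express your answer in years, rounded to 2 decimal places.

Periodic yield y = 0.0245. First find Macaulay duration:
  t   CF        PV=CF/(1+0.0245)^t    t·PV
  1        68.75        67.1059        67.1059
  2        68.75        65.5011       131.0023
  3        68.75        63.9347       191.8042
  4        68.75        62.4058       249.6231
  5        93.75        83.0637       415.3187
  6        93.75        81.0773       486.4640
  7        93.75        79.1384       553.9691
  8     5,093.75     4,197.0286    33,576.2285
  Σ                  4,699.2556    35,671.5158
P = 4,699.2556; Macaulay duration = 35,671.5158 / 4,699.2556 = 7.59089 half-year periods = 3.79544 years.
Modified duration = D_Mac / (1 + y) = 3.79544 / 1.0245 = 3.70468 years.

3.70 years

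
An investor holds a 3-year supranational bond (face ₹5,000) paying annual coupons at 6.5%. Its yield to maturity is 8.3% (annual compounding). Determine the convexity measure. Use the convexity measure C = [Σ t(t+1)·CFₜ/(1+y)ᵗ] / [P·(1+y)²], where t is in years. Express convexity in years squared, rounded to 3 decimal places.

With y = 0.083:
  t   CF        PV=CF/(1+0.083)^t    t·PV        t(t+1)·PV
  1       325.00       300.0923       300.0923         600.1847
  2       325.00       277.0936       554.1871       1,662.5614
  3     5,325.00     4,192.1252    12,576.3755      50,305.5021
  Σ                  4,769.3111    13,430.6550      52,568.2482
P = 4,769.3111.
Convexity = Σ t(t+1)·PV / [P·(1+y)²] = 52,568.2482 / (4,769.3111 × 1.172889) = 9.39747.

9.397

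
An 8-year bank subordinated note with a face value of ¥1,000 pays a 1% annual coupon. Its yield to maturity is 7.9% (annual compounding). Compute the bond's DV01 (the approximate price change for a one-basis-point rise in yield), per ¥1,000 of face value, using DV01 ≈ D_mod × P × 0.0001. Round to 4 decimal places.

¥0.4255

Periodic yield y = 0.079.
  t   CF        PV=CF/(1+0.079)^t    t·PV
  1        10.00         9.2678         9.2678
  2        10.00         8.5893        17.1786
  3        10.00         7.9604        23.8812
  4        10.00         7.3776        29.5103
  5        10.00         6.8374        34.1871
  6        10.00         6.3368        38.0209
  7        10.00         5.8729        41.1100
  8     1,010.00       549.7305     4,397.8438
  Σ                    601.9727     4,590.9999
P = 601.9727; D_Mac = 7.62659 yrs; D_mod = 7.06820 yrs.
DV01 ≈ 7.06820 × 601.9727 × 0.0001 = 0.425487.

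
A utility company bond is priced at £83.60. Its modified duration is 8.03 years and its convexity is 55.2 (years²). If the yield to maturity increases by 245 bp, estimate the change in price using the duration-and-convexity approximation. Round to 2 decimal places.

-£15.06

Duration effect: -D_mod·Δy = -8.03 × (+0.0245) = -0.196735
Convexity effect: ½·C·(Δy)² = 0.5 × 55.2 × (0.0245)² = +0.0165669
ΔP/P ≈ -0.196735 + 0.0165669 = -0.1801681
ΔP ≈ 83.60 × (-0.1801681) = -15.06205316.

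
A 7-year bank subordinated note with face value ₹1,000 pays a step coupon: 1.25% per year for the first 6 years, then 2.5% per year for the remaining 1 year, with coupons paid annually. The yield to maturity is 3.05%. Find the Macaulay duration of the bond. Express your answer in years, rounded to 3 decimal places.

Periodic yield y = 0.0305. Discount each cash flow and weight by its year:
  t   CF        PV=CF/(1+0.0305)^t    t·PV
  1        12.50        12.1300        12.1300
  2        12.50        11.7710        23.5420
  3        12.50        11.4226        34.2679
  4        12.50        11.0845        44.3382
  5        12.50        10.7565        53.7824
  6        12.50        10.4381        62.6287
  7     1,025.00       830.5923     5,814.1460
  Σ                    898.1951     6,044.8352
Price P = Σ PV = 898.1951.
Macaulay duration = Σ(t·PV) / P = 6,044.8352 / 898.1951 = 6.72998 years.

6.730 years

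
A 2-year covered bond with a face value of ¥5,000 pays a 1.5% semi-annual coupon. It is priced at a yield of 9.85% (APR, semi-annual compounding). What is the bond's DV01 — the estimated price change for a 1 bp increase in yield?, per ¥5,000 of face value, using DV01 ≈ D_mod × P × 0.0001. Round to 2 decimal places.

Periodic yield y = 0.04925.
  t   CF        PV=CF/(1+0.04925)^t    t·PV
  1        37.50        35.7398        35.7398
  2        37.50        34.0622        68.1245
  3        37.50        32.4634        97.3903
  4     5,037.50     4,156.2259    16,624.9037
  Σ                  4,258.4914    16,826.1583
P = 4,258.4914; D_Mac = 3.95120 half-year periods = 1.97560 yrs; D_mod = 1.88287 yrs.
DV01 ≈ 1.88287 × 4,258.4914 × 0.0001 = 0.801818.

¥0.80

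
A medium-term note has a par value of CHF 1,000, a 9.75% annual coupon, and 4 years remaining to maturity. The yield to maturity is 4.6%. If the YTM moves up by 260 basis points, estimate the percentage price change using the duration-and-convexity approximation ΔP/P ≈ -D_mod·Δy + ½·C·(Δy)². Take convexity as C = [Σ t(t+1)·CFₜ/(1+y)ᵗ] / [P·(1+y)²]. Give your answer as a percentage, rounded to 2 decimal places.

-8.28%

With y = 0.046:
  t   CF        PV=CF/(1+0.046)^t    t·PV        t(t+1)·PV
  1        97.50        93.2122        93.2122         186.4245
  2        97.50        89.1130       178.2261         534.6782
  3        97.50        85.1941       255.5823       1,022.3293
  4     1,097.50       916.8067     3,667.2269      18,336.1345
  Σ                  1,184.3261     4,194.2475      20,079.5665
P = 1,184.3261; D_Mac = 3.54146 yrs; D_mod = 3.38572 yrs; C = 15.49600.
Duration effect: -3.38572 × (+0.026) = -0.088029
Convexity effect: 0.5 × 15.49600 × (0.026)² = +0.0052376
ΔP/P ≈ -0.088029 + 0.0052376 = -0.082791 = -8.2791%.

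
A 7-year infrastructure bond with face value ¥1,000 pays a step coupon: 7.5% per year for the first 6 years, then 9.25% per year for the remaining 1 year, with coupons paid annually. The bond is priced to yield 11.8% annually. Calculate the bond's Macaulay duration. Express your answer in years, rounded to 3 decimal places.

5.537 years

Periodic yield y = 0.118. Discount each cash flow and weight by its year:
  t   CF        PV=CF/(1+0.118)^t    t·PV
  1        75.00        67.0841        67.0841
  2        75.00        60.0036       120.0073
  3        75.00        53.6705       161.0116
  4        75.00        48.0058       192.0233
  5        75.00        42.9390       214.6952
  6        75.00        38.4070       230.4420
  7     1,092.50       500.4133     3,502.8929
  Σ                    810.5234     4,488.1564
Price P = Σ PV = 810.5234.
Macaulay duration = Σ(t·PV) / P = 4,488.1564 / 810.5234 = 5.53736 years.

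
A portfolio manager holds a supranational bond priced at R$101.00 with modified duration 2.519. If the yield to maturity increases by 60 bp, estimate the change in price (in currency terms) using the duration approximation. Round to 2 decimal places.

Duration approximation: ΔP/P ≈ -D_mod · Δy = -2.519 × (+0.006) = -0.015114.
ΔP ≈ 101.00 × (-0.015114) = -1.526514.

-R$1.53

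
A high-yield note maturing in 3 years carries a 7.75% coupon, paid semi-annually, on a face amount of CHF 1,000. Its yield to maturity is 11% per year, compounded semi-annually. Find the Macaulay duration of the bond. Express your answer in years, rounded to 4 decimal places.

2.7202 years

Periodic yield y = 0.055. Discount each cash flow and weight by its period:
  t   CF        PV=CF/(1+0.055)^t    t·PV
  1        38.75        36.7299        36.7299
  2        38.75        34.8150        69.6301
  3        38.75        33.0000        99.0001
  4        38.75        31.2796       125.1186
  5        38.75        29.6490       148.2448
  6     1,038.75       753.3491     4,520.0947
  Σ                    918.8226     4,998.8180
Price P = Σ PV = 918.8226.
Macaulay duration = Σ(t·PV) / P = 4,998.8180 / 918.8226 = 5.44046 half-year periods.
In years: 5.44046 / 2 = 2.72023 years.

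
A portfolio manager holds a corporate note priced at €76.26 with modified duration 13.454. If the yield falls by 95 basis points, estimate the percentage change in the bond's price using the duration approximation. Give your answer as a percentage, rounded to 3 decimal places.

Duration approximation: ΔP/P ≈ -D_mod · Δy = -13.454 × (-0.0095) = +0.127813.
As a percentage: +12.7813%.

+12.781%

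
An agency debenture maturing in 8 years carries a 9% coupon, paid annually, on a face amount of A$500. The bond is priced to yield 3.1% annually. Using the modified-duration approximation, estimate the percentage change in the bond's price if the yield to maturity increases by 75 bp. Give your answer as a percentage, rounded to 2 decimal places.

Periodic yield y = 0.031. Modified duration first:
  t   CF        PV=CF/(1+0.031)^t    t·PV
  1        45.00        43.6469        43.6469
  2        45.00        42.3346        84.6691
  3        45.00        41.0617       123.1850
  4        45.00        39.8270       159.3081
  5        45.00        38.6295       193.1475
  6        45.00        37.4680       224.8080
  7        45.00        36.3414       254.3899
  8       545.00       426.9010     3,415.2081
  Σ                    706.2101     4,498.3627
P = 706.2101; D_Mac = 6.36972 yrs; D_mod = 6.36972/(1+0.031) = 6.17820 yrs.
ΔP/P ≈ -D_mod · Δy = -6.17820 × (+0.0075) = -0.046336 = -4.6336%.

-4.63%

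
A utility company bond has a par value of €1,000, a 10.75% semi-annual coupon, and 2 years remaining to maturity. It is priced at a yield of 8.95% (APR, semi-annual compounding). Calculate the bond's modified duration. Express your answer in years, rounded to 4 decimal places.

1.7753 years

Periodic yield y = 0.04475. First find Macaulay duration:
  t   CF        PV=CF/(1+0.04475)^t    t·PV
  1        53.75        51.4477        51.4477
  2        53.75        49.2440        98.4881
  3        53.75        47.1348       141.4043
  4     1,053.75       884.4801     3,537.9204
  Σ                  1,032.3066     3,829.2605
P = 1,032.3066; Macaulay duration = 3,829.2605 / 1,032.3066 = 3.70942 half-year periods = 1.85471 years.
Modified duration = D_Mac / (1 + y) = 1.85471 / 1.04475 = 1.77527 years.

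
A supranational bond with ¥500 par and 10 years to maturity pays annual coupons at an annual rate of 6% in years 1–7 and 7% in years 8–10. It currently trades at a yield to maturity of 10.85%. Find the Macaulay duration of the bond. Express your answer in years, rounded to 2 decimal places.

Periodic yield y = 0.1085. Discount each cash flow and weight by its year:
  t   CF        PV=CF/(1+0.1085)^t    t·PV
  1        30.00        27.0636        27.0636
  2        30.00        24.4146        48.8292
  3        30.00        22.0249        66.0747
  4        30.00        19.8691        79.4764
  5        30.00        17.9243        89.6216
  6        30.00        16.1699        97.0193
  7        30.00        14.5872       102.1103
  8        35.00        15.3526       122.8209
  9        35.00        13.8499       124.6491
  10      535.00       190.9839     1,909.8392
  Σ                    362.2401     2,667.5045
Price P = Σ PV = 362.2401.
Macaulay duration = Σ(t·PV) / P = 2,667.5045 / 362.2401 = 7.36391 years.

7.36 years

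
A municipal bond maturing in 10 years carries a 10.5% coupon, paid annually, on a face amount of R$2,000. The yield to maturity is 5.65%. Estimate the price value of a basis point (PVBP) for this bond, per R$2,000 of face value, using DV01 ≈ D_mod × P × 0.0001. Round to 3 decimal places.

R$1.844

Periodic yield y = 0.0565.
  t   CF        PV=CF/(1+0.0565)^t    t·PV
  1       210.00       198.7695       198.7695
  2       210.00       188.1396       376.2793
  3       210.00       178.0782       534.2346
  4       210.00       168.5549       674.2195
  5       210.00       159.5408       797.7040
  6       210.00       151.0088       906.0529
  7       210.00       142.9331     1,000.5316
  8       210.00       135.2892     1,082.3140
  9       210.00       128.0542     1,152.4877
  10    2,210.00     1,275.5493    12,755.4933
  Σ                  2,725.9177    19,478.0864
P = 2,725.9177; D_Mac = 7.14552 yrs; D_mod = 6.76338 yrs.
DV01 ≈ 6.76338 × 2,725.9177 × 0.0001 = 1.843643.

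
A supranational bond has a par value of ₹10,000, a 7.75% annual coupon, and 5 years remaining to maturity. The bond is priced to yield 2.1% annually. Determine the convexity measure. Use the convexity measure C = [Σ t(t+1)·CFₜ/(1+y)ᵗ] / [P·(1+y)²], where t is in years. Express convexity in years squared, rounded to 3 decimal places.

With y = 0.021:
  t   CF        PV=CF/(1+0.021)^t    t·PV        t(t+1)·PV
  1       775.00       759.0597       759.0597       1,518.1195
  2       775.00       743.4474     1,486.8947       4,460.6841
  3       775.00       728.1561     2,184.4682       8,737.8729
  4       775.00       713.1793     2,852.7172      14,263.5862
  5    10,775.00     9,711.5504    48,557.7520     291,346.5120
  Σ                 12,655.3929    55,840.8919     320,326.7747
P = 12,655.3929.
Convexity = Σ t(t+1)·PV / [P·(1+y)²] = 320,326.7747 / (12,655.3929 × 1.042441) = 24.28098.

24.281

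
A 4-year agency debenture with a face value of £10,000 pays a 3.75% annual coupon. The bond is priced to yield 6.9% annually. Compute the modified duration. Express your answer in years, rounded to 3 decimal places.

3.531 years

Periodic yield y = 0.069. First find Macaulay duration:
  t   CF        PV=CF/(1+0.069)^t    t·PV
  1       375.00       350.7951       350.7951
  2       375.00       328.1526       656.3052
  3       375.00       306.9716       920.9147
  4    10,375.00     7,944.6960    31,778.7841
  Σ                  8,930.6153    33,706.7991
P = 8,930.6153; Macaulay duration = 33,706.7991 / 8,930.6153 = 3.77430 years.
Modified duration = D_Mac / (1 + y) = 3.77430 / 1.069 = 3.53068 years.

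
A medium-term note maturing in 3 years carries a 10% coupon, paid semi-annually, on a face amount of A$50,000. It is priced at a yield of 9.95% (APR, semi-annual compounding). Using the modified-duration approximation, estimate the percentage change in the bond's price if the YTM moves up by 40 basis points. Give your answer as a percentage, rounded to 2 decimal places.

Periodic yield y = 0.04975. Modified duration first:
  t   CF        PV=CF/(1+0.04975)^t    t·PV
  1     2,500.00     2,381.5194     2,381.5194
  2     2,500.00     2,268.6539     4,537.3078
  3     2,500.00     2,161.1373     6,483.4119
  4     2,500.00     2,058.7162     8,234.8647
  5     2,500.00     1,961.1490     9,805.7450
  6    52,500.00    39,232.3211   235,393.9269
  Σ                 50,063.4969   266,836.7756
P = 50,063.4969; D_Mac = 5.32997 half-year periods = 2.66498 yrs; D_mod = 2.66498/(1+0.04975) = 2.53868 yrs.
ΔP/P ≈ -D_mod · Δy = -2.53868 × (+0.004) = -0.010155 = -1.0155%.

-1.02%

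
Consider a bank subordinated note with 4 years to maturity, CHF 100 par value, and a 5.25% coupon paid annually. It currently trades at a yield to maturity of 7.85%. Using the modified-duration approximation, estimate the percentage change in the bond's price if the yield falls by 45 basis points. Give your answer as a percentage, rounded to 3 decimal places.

Periodic yield y = 0.0785. Modified duration first:
  t   CF        PV=CF/(1+0.0785)^t    t·PV
  1         5.25         4.8679         4.8679
  2         5.25         4.5136         9.0271
  3         5.25         4.1850        12.5551
  4       105.25        77.7932       311.1727
  Σ                     91.3596       337.6228
P = 91.3596; D_Mac = 3.69554 yrs; D_mod = 3.69554/(1+0.0785) = 3.42655 yrs.
ΔP/P ≈ -D_mod · Δy = -3.42655 × (-0.0045) = +0.015419 = +1.5419%.

+1.542%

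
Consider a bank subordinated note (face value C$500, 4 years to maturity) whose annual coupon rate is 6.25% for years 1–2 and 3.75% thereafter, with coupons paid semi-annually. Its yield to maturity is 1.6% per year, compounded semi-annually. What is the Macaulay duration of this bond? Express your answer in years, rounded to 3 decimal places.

Periodic yield y = 0.008. Discount each cash flow and weight by its period:
  t   CF        PV=CF/(1+0.008)^t    t·PV
  1       15.625        15.5010        15.5010
  2       15.625        15.3780        30.7559
  3       15.625        15.2559        45.7678
  4       15.625        15.1348        60.5394
  5        9.375         9.0088        45.0442
  6        9.375         8.9373        53.6240
  7        9.375         8.8664        62.0648
  8      509.375       477.9180     3,823.3438
  Σ                    566.0003     4,136.6409
Price P = Σ PV = 566.0003.
Macaulay duration = Σ(t·PV) / P = 4,136.6409 / 566.0003 = 7.30855 half-year periods.
In years: 7.30855 / 2 = 3.65427 years.

3.654 years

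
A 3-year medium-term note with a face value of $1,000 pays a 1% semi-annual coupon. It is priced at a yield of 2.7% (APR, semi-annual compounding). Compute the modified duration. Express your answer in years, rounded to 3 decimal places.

2.922 years

Periodic yield y = 0.0135. First find Macaulay duration:
  t   CF        PV=CF/(1+0.0135)^t    t·PV
  1         5.00         4.9334         4.9334
  2         5.00         4.8677         9.7354
  3         5.00         4.8028        14.4085
  4         5.00         4.7389        18.9555
  5         5.00         4.6757        23.3787
  6     1,005.00       927.3070     5,563.8421
  Σ                    951.3256     5,635.2536
P = 951.3256; Macaulay duration = 5,635.2536 / 951.3256 = 5.92358 half-year periods = 2.96179 years.
Modified duration = D_Mac / (1 + y) = 2.96179 / 1.0135 = 2.92234 years.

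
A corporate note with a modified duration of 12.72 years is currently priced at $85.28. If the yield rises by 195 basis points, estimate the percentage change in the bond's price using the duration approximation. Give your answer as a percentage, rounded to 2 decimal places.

-24.80%

Duration approximation: ΔP/P ≈ -D_mod · Δy = -12.72 × (+0.0195) = -0.248040.
As a percentage: -24.8040%.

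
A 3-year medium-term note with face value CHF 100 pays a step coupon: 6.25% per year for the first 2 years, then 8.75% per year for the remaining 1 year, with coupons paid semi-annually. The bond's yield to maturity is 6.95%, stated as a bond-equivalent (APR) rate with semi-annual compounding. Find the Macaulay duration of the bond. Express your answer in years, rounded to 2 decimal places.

2.78 years

Periodic yield y = 0.03475. Discount each cash flow and weight by its period:
  t   CF        PV=CF/(1+0.03475)^t    t·PV
  1        3.125         3.0201         3.0201
  2        3.125         2.9186         5.8373
  3        3.125         2.8206         8.4618
  4        3.125         2.7259        10.9036
  5        4.375         3.6881        18.4404
  6      104.375        85.0323       510.1937
  Σ                    100.2056       556.8569
Price P = Σ PV = 100.2056.
Macaulay duration = Σ(t·PV) / P = 556.8569 / 100.2056 = 5.55715 half-year periods.
In years: 5.55715 / 2 = 2.77857 years.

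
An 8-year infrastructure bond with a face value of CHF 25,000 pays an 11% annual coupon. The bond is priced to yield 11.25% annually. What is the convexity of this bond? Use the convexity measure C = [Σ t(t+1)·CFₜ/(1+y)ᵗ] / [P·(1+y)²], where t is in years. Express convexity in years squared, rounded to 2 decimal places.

36.40

With y = 0.1125:
  t   CF        PV=CF/(1+0.1125)^t    t·PV        t(t+1)·PV
  1     2,750.00     2,471.9101     2,471.9101       4,943.8202
  2     2,750.00     2,221.9417     4,443.8833      13,331.6500
  3     2,750.00     1,997.2509     5,991.7528      23,967.0113
  4     2,750.00     1,795.2817     7,181.1270      35,905.6349
  5     2,750.00     1,613.7364     8,068.6820      48,412.0920
  6     2,750.00     1,450.5496     8,703.2974      60,923.0821
  7     2,750.00     1,303.8648     9,127.0535      73,016.4280
  8    27,750.00    11,826.6796    94,613.4366     851,520.9290
  Σ                 24,681.2148   140,601.1428   1,112,020.6476
P = 24,681.2148.
Convexity = Σ t(t+1)·PV / [P·(1+y)²] = 1,112,020.6476 / (24,681.2148 × 1.237656) = 36.40376.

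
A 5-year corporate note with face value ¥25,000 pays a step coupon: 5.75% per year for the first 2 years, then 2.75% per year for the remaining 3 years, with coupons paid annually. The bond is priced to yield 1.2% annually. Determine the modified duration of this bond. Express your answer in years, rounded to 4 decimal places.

4.5267 years

Periodic yield y = 0.012. First find Macaulay duration:
  t   CF        PV=CF/(1+0.012)^t    t·PV
  1     1,437.50     1,420.4545     1,420.4545
  2     1,437.50     1,403.6112     2,807.2224
  3       687.50       663.3323     1,989.9970
  4       687.50       655.4667     2,621.8669
  5    25,687.50    24,200.2179   121,001.0896
  Σ                 28,343.0827   129,840.6305
P = 28,343.0827; Macaulay duration = 129,840.6305 / 28,343.0827 = 4.58103 years.
Modified duration = D_Mac / (1 + y) = 4.58103 / 1.012 = 4.52671 years.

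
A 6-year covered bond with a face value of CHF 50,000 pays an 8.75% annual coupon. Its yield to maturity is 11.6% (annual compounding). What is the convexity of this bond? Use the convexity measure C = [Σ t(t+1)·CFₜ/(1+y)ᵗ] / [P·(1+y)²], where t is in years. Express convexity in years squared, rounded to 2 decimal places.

25.16

With y = 0.116:
  t   CF        PV=CF/(1+0.116)^t    t·PV        t(t+1)·PV
  1     4,375.00     3,920.2509     3,920.2509       7,840.5018
  2     4,375.00     3,512.7696     7,025.5392      21,076.6177
  3     4,375.00     3,147.6430     9,442.9291      37,771.7163
  4     4,375.00     2,820.4687    11,281.8747      56,409.3733
  5     4,375.00     2,527.3017    12,636.5084      75,819.0501
  6    54,375.00    28,145.8327   168,874.9964   1,182,124.9747
  Σ                 44,074.2666   213,182.0986   1,381,042.2339
P = 44,074.2666.
Convexity = Σ t(t+1)·PV / [P·(1+y)²] = 1,381,042.2339 / (44,074.2666 × 1.245456) = 25.15901.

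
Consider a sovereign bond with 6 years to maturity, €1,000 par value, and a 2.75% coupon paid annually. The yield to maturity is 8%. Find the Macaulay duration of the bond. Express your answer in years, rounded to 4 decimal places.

5.5428 years

Periodic yield y = 0.08. Discount each cash flow and weight by its year:
  t   CF        PV=CF/(1+0.08)^t    t·PV
  1        27.50        25.4630        25.4630
  2        27.50        23.5768        47.1536
  3        27.50        21.8304        65.4912
  4        27.50        20.2133        80.8533
  5        27.50        18.7160        93.5802
  6     1,027.50       647.4993     3,884.9957
  Σ                    757.2988     4,197.5370
Price P = Σ PV = 757.2988.
Macaulay duration = Σ(t·PV) / P = 4,197.5370 / 757.2988 = 5.54278 years.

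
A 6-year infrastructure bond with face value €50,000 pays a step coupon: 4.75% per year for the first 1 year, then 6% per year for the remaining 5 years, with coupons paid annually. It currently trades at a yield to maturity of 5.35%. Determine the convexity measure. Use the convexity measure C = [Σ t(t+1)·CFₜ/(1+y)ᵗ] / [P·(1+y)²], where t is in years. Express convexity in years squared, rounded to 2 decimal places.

31.74

With y = 0.0535:
  t   CF        PV=CF/(1+0.0535)^t    t·PV        t(t+1)·PV
  1     2,375.00     2,254.3901     2,254.3901       4,508.7803
  2     3,000.00     2,703.0381     5,406.0763      16,218.2289
  3     3,000.00     2,565.7695     7,697.3084      30,789.2338
  4     3,000.00     2,435.4717     9,741.8870      48,709.4348
  5     3,000.00     2,311.7909    11,558.9546      69,353.7278
  6    53,000.00    38,767.5745   232,605.4469   1,628,238.1282
  Σ                 51,038.0349   269,264.0634   1,797,817.5338
P = 51,038.0349.
Convexity = Σ t(t+1)·PV / [P·(1+y)²] = 1,797,817.5338 / (51,038.0349 × 1.109862) = 31.73822.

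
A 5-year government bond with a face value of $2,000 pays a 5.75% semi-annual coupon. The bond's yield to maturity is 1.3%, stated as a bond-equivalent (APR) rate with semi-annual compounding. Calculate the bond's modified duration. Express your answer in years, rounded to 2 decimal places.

4.45 years

Periodic yield y = 0.0065. First find Macaulay duration:
  t   CF        PV=CF/(1+0.0065)^t    t·PV
  1        57.50        57.1287        57.1287
  2        57.50        56.7597       113.5195
  3        57.50        56.3932       169.1795
  4        57.50        56.0290       224.1159
  5        57.50        55.6671       278.3357
  6        57.50        55.3076       331.8459
  7        57.50        54.9505       384.6533
  8        57.50        54.5956       436.7648
  9        57.50        54.2430       488.1871
  10    2,057.50     1,928.4219    19,284.2189
  Σ                  2,429.4963    21,767.9492
P = 2,429.4963; Macaulay duration = 21,767.9492 / 2,429.4963 = 8.95986 half-year periods = 4.47993 years.
Modified duration = D_Mac / (1 + y) = 4.47993 / 1.0065 = 4.45100 years.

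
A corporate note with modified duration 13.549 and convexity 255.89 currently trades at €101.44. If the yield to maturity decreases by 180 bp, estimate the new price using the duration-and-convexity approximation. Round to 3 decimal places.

€130.385

Duration effect: -D_mod·Δy = -13.549 × (-0.018) = +0.243882
Convexity effect: ½·C·(Δy)² = 0.5 × 255.89 × (-0.018)² = +0.04145418
ΔP/P ≈ +0.243882 + 0.04145418 = +0.28533618
New price ≈ 101.44 × (1 + 0.28533618) = 130.3845020992.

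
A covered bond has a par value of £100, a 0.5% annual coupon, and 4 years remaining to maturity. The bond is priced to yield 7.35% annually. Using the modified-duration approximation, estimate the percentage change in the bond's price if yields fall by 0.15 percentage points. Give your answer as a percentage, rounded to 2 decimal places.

+0.55%

Periodic yield y = 0.0735. Modified duration first:
  t   CF        PV=CF/(1+0.0735)^t    t·PV
  1         0.50         0.4658         0.4658
  2         0.50         0.4339         0.8678
  3         0.50         0.4042         1.2125
  4       100.50        75.6759       302.7038
  Σ                     76.9798       305.2498
P = 76.9798; D_Mac = 3.96533 yrs; D_mod = 3.96533/(1+0.0735) = 3.69383 yrs.
ΔP/P ≈ -D_mod · Δy = -3.69383 × (-0.0015) = +0.005541 = +0.5541%.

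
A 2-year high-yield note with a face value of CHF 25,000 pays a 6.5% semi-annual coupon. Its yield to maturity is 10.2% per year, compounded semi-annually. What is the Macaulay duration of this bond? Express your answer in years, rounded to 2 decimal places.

Periodic yield y = 0.051. Discount each cash flow and weight by its period:
  t   CF        PV=CF/(1+0.051)^t    t·PV
  1       812.50       773.0733       773.0733
  2       812.50       735.5597     1,471.1194
  3       812.50       699.8665     2,099.5996
  4    25,812.50    21,155.3008    84,621.2032
  Σ                 23,363.8003    88,964.9955
Price P = Σ PV = 23,363.8003.
Macaulay duration = Σ(t·PV) / P = 88,964.9955 / 23,363.8003 = 3.80781 half-year periods.
In years: 3.80781 / 2 = 1.90391 years.

1.90 years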